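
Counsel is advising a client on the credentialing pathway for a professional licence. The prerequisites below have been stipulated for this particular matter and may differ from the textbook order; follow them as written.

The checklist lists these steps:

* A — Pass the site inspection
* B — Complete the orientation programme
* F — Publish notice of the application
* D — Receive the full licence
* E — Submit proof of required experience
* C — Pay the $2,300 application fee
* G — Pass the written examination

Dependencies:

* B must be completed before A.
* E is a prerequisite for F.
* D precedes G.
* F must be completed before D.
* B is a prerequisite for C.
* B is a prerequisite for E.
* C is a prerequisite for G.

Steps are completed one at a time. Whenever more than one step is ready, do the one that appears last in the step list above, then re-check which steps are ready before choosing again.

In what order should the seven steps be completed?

B C E F D G A

B has no prerequisites → B first.
Ready: C, E and A. C is listed later → C.
E and A are both available; E is listed later → E.
Ready: F and A. F is listed later → F.
D now also ready, so the ready set is {D, A}; D is listed later → D.
Now G and A have their prerequisites met. G is listed later, so G next.
Next only A has its prerequisites met → A.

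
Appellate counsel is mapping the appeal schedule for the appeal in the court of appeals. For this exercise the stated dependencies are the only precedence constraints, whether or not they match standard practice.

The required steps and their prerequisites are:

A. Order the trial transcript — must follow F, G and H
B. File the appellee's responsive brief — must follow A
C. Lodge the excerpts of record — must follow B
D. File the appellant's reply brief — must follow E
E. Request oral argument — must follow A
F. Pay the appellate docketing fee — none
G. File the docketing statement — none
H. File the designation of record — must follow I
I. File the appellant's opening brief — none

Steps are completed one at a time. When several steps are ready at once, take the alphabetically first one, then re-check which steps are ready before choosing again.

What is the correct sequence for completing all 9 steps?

F, G, I, H, A, B, C, E, D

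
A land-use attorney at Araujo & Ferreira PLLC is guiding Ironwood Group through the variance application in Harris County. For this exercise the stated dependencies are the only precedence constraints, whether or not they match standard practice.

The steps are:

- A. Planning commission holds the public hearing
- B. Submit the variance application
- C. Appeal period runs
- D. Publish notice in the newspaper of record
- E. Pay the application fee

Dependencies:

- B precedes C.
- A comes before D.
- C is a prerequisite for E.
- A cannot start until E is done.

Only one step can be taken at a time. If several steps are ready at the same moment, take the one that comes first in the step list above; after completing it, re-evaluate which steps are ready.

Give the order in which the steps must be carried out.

B has no prerequisites → B first.
C needed B, now all done → C.
E needed C, now all done → E.
A needed E, now all done → A.
D is the only step now ready → D.

B, C, E, A, D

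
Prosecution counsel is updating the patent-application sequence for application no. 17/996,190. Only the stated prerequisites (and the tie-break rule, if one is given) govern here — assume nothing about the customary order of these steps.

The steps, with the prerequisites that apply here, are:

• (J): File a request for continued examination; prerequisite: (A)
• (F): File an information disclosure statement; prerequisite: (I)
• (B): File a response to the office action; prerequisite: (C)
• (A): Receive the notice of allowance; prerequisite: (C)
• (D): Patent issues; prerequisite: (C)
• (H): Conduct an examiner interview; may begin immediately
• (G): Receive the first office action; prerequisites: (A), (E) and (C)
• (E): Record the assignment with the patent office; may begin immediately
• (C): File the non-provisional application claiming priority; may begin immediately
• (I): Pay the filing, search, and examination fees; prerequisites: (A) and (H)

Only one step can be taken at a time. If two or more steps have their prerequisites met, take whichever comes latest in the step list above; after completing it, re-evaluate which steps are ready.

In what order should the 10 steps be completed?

(C), (E) and (H) have no prerequisites; (C) is listed later, so (C) is first.
(D), (A) and (B) now also ready, so the ready set is {(E), (H), (D), (A), (B)}; (E) is listed later → (E).
Now (H), (D), (A) and (B) have their prerequisites met. (H) is listed later, so (H) next.
Ready: (D), (A) and (B). (D) is listed later → (D).
Ready: (A) and (B). (A) is listed later → (A).
(I), (G) and (J) now also ready, so the ready set is {(I), (G), (B), (J)}; (I) is listed later → (I).
(F) now also ready, so the ready set is {(G), (B), (F), (J)}; (G) is listed later → (G).
(B), (F) and (J) are all available; (B) is listed later → (B).
(F) and (J) are both available; (F) is listed later → (F).
(J) is the only step now ready → (J).

(C) → (E) → (H) → (D) → (A) → (I) → (G) → (B) → (F) → (J)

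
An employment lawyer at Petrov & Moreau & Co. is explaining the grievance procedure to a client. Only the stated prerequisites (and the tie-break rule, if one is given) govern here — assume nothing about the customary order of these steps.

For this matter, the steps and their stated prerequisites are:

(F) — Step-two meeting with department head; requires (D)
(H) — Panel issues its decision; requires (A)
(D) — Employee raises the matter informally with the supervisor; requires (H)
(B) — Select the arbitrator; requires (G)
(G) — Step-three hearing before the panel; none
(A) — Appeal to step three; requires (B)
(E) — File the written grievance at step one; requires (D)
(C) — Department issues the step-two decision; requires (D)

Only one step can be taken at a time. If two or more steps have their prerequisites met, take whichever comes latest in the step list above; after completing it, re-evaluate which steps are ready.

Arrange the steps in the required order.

(G), (B), (A), (H), (D), (C), (E), (F)

Only (G) has no prerequisites, so it is first.
(B) is the only step now ready → (B).
(A) is the only step now ready → (A).
(H) needed (A), now all done → (H).
That leaves (D) as the only ready step → (D).
Now (C), (E) and (F) have their prerequisites met. (C) is listed later, so (C) next.
Ready: (E) and (F). (E) is listed later → (E).
(F) needed (D), now all done → (F).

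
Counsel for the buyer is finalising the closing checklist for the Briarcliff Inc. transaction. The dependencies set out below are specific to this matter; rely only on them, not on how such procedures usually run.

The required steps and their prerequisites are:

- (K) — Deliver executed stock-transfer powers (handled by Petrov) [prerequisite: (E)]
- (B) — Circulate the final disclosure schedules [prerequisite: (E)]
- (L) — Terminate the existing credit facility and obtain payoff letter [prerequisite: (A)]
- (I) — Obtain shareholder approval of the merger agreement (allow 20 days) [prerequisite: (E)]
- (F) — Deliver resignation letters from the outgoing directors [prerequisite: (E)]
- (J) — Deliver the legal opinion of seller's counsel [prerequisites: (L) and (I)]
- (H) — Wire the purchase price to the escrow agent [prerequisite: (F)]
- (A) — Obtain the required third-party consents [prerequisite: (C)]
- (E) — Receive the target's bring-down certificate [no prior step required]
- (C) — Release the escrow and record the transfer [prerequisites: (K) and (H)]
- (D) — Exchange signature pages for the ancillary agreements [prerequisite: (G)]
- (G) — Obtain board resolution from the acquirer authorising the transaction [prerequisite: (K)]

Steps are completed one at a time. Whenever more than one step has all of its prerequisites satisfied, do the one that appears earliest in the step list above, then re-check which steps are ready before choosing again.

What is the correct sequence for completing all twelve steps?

(E), (K), (B), (I), (F), (H), (C), (A), (L), (J), (G), (D)

(E) has no prerequisites → (E) first.
(K), (B), (I) and (F) are all available; (K) is listed earlier → (K).
(G) now also ready, so the ready set is {(B), (I), (F), (G)}; (B) is listed earlier → (B).
Now (I), (F) and (G) have their prerequisites met. (I) is listed earlier, so (I) next.
Now (F) and (G) have their prerequisites met. (F) is listed earlier, so (F) next.
(H) and (G) are both available; (H) is listed earlier → (H).
(C) now also ready, so the ready set is {(C), (G)}; (C) is listed earlier → (C).
Now (A) and (G) have their prerequisites met. (A) is listed earlier, so (A) next.
(L) now also ready, so the ready set is {(L), (G)}; (L) is listed earlier → (L).
(J) now also ready, so the ready set is {(J), (G)}; (J) is listed earlier → (J).
(G) is the only step now ready → (G).
(D) needed (G), now all done → (D).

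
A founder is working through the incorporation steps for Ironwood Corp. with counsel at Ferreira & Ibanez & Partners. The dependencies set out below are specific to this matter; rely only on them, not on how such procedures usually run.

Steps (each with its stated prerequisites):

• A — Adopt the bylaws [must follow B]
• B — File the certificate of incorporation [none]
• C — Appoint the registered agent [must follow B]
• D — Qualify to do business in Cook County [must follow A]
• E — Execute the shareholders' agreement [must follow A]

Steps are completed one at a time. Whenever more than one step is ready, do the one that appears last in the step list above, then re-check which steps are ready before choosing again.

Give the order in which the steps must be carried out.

B, C, A, E, D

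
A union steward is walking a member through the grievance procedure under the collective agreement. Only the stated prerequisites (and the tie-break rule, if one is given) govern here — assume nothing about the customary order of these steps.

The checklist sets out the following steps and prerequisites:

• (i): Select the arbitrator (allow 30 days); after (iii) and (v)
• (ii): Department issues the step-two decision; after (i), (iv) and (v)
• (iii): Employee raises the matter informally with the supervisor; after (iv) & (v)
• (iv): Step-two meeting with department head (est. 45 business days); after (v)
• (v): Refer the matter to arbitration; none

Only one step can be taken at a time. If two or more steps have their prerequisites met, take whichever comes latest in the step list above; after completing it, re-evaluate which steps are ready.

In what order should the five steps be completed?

(v) (iv) (iii) (i) (ii)

(v) has no prerequisites → (v) first.
(iv) needed (v), now all done → (iv).
That leaves (iii) as the only ready step → (iii).
(i) is the only step now ready → (i).
That leaves (ii) as the only ready step → (ii).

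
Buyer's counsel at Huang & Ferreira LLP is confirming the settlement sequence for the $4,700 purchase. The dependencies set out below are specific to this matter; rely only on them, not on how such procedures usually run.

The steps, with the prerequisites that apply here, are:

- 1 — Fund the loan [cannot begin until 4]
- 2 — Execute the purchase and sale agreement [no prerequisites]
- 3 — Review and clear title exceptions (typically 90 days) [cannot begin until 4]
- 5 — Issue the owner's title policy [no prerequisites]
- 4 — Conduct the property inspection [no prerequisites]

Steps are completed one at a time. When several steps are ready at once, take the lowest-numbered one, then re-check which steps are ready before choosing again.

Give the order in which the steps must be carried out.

2, 4 and 5 have no prerequisites; 2 has the earlier label, so 2 is first.
Now 4 and 5 have their prerequisites met. 4 has the earlier label, so 4 next.
Now 1, 3 and 5 have their prerequisites met. 1 has the earlier label, so 1 next.
Now 3 and 5 have their prerequisites met. 3 has the earlier label, so 3 next.
That leaves 5 as the only ready step → 5.

2, 4, 1, 3, 5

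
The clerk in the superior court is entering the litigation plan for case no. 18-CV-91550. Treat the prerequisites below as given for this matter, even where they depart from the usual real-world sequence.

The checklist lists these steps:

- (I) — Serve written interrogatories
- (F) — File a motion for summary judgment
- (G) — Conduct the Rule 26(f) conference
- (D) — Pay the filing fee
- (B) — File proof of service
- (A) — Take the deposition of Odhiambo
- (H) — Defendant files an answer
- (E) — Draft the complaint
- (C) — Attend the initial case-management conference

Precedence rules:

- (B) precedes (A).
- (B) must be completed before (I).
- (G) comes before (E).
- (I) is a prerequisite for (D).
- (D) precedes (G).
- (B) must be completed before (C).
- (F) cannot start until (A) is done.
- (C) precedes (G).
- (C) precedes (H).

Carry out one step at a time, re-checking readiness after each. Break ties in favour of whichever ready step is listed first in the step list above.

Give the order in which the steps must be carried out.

(B) is the only step with nothing outstanding, so it goes first.
(I), (A) and (C) are all available; (I) is listed earlier → (I).
(D) now also ready, so the ready set is {(D), (A), (C)}; (D) is listed earlier → (D).
(A) and (C) are both available; (A) is listed earlier → (A).
Ready: (F) and (C). (F) is listed earlier → (F).
(C) needed (B), now all done → (C).
Now (G) and (H) have their prerequisites met. (G) is listed earlier, so (G) next.
(H) and (E) are both available; (H) is listed earlier → (H).
Next only (E) has its prerequisites met → (E).

(B) → (I) → (D) → (A) → (F) → (C) → (G) → (H) → (E)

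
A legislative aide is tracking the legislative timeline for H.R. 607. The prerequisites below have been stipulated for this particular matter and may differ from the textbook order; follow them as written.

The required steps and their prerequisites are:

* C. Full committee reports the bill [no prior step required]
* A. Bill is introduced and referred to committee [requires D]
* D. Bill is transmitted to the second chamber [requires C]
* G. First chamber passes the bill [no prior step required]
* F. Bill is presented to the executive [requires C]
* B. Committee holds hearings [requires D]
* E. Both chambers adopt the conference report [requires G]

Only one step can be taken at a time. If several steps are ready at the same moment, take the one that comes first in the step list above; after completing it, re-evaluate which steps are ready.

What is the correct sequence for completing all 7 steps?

C → D → A → G → F → B → E

C and G have no prerequisites; C is listed earlier, so C is first.
Now D, G and F have their prerequisites met. D is listed earlier, so D next.
Ready: A, G, F and B. A is listed earlier → A.
Now G, F and B have their prerequisites met. G is listed earlier, so G next.
E now also ready, so the ready set is {F, B, E}; F is listed earlier → F.
B and E are both available; B is listed earlier → B.
E needed G, now all done → E.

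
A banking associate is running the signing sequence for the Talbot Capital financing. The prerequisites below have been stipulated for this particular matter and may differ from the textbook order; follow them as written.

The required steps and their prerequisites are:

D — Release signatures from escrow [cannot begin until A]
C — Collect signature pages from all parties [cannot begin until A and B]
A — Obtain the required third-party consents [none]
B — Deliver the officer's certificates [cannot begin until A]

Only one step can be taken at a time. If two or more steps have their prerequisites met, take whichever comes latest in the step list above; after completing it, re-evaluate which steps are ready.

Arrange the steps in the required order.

A, B, C, D

A is the only step with nothing outstanding, so it goes first.
Now B and D have their prerequisites met. B is listed later, so B next.
C and D are both available; C is listed later → C.
D is the only step now ready → D.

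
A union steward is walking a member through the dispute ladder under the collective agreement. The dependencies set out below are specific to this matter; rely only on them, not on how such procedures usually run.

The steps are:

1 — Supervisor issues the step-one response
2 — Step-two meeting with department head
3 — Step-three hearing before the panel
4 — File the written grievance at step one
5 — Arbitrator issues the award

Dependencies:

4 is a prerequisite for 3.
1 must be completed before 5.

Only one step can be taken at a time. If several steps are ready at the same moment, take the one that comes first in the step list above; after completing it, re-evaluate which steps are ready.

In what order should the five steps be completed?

1, 2, 4, 3, 5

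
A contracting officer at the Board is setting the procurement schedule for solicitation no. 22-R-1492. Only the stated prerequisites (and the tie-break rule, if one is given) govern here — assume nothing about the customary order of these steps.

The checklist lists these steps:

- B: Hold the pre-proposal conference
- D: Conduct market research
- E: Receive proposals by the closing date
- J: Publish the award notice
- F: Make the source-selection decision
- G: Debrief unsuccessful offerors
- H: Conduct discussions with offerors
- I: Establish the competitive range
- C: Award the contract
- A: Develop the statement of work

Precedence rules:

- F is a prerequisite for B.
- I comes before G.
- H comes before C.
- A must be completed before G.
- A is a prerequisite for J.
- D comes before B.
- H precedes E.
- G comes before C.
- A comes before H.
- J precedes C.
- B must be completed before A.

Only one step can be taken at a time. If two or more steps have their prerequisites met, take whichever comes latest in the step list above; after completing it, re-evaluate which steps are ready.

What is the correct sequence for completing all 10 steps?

Nothing is required for I, F and D. I is listed later → I first.
Now F and D have their prerequisites met. F is listed later, so F next.
That leaves D as the only ready step → D.
B is the only step now ready → B.
A is the only step now ready → A.
H, G and J are all available; H is listed later → H.
Now G, J and E have their prerequisites met. G is listed later, so G next.
J and E are both available; J is listed later → J.
C now also ready, so the ready set is {C, E}; C is listed later → C.
E needed H, now all done → E.

I, F, D, B, A, H, G, J, C, E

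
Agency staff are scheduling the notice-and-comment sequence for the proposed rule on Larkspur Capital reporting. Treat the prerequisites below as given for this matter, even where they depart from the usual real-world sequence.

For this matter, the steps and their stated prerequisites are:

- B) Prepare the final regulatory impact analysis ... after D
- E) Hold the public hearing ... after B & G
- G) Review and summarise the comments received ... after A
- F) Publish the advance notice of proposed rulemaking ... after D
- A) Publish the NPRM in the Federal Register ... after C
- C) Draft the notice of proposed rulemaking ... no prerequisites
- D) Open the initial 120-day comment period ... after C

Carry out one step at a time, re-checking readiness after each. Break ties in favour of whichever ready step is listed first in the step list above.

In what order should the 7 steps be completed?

C → A → G → D → B → E → F

Only C has no prerequisites, so it is first.
A and D are both available; A is listed earlier → A.
Ready: G and D. G is listed earlier → G.
D is the only step now ready → D.
B and F are both available; B is listed earlier → B.
E now also ready, so the ready set is {E, F}; E is listed earlier → E.
F is the only step now ready → F.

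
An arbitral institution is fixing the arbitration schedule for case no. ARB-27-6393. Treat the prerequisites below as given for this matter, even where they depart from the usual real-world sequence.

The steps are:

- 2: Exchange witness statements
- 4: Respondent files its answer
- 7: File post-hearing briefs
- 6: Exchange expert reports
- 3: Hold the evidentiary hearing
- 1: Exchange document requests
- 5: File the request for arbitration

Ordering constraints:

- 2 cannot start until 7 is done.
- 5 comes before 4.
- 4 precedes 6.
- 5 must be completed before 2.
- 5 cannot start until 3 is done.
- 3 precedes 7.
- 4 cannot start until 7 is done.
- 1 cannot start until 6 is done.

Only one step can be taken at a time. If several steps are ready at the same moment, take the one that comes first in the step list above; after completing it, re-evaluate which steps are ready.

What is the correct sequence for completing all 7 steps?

Only 3 has no prerequisites, so it is first.
Now 7 and 5 have their prerequisites met. 7 is listed earlier, so 7 next.
That leaves 5 as the only ready step → 5.
Now 2 and 4 have their prerequisites met. 2 is listed earlier, so 2 next.
That leaves 4 as the only ready step → 4.
Next only 6 has its prerequisites met → 6.
1 needed 6, now all done → 1.

3 → 7 → 5 → 2 → 4 → 6 → 1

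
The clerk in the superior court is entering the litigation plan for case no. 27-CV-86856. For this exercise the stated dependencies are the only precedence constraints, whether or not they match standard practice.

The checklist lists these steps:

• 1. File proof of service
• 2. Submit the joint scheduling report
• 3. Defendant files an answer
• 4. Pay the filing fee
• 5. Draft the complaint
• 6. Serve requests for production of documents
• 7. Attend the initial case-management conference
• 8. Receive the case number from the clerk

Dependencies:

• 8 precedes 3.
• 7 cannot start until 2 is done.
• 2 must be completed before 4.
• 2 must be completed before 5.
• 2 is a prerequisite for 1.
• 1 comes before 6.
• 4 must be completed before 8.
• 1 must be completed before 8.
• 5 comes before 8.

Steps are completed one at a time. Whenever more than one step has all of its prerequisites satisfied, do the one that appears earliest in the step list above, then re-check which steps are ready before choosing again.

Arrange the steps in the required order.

2 is the only step with nothing outstanding, so it goes first.
Now 1, 4, 5 and 7 have their prerequisites met. 1 is listed earlier, so 1 next.
6 now also ready, so the ready set is {4, 5, 6, 7}; 4 is listed earlier → 4.
Ready: 5, 6 and 7. 5 is listed earlier → 5.
Ready: 6, 7 and 8. 6 is listed earlier → 6.
Now 7 and 8 have their prerequisites met. 7 is listed earlier, so 7 next.
Next only 8 has its prerequisites met → 8.
3 needed 8, now all done → 3.

2 → 1 → 4 → 5 → 6 → 7 → 8 → 3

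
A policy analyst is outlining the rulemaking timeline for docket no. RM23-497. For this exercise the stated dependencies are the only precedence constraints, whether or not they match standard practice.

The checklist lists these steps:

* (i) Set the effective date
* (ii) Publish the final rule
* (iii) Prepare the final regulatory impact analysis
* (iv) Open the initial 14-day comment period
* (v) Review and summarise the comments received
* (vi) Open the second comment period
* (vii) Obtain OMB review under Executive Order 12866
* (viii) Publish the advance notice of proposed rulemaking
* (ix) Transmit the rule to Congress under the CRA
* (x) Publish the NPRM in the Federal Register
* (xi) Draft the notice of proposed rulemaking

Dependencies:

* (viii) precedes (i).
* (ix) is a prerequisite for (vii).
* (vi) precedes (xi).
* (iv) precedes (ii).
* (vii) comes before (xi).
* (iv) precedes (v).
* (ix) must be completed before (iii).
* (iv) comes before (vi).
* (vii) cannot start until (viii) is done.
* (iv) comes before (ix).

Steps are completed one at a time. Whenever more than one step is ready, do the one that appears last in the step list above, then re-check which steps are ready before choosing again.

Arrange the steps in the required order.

Nothing is required for (x), (viii) and (iv). (x) is listed later → (x) first.
(viii) and (iv) are both available; (viii) is listed later → (viii).
Ready: (iv) and (i). (iv) is listed later → (iv).
(ix), (vi), (v), (ii) and (i) are all available; (ix) is listed later → (ix).
Now (vii), (vi), (v), (iii), (ii) and (i) have their prerequisites met. (vii) is listed later, so (vii) next.
Now (vi), (v), (iii), (ii) and (i) have their prerequisites met. (vi) is listed later, so (vi) next.
(xi) now also ready, so the ready set is {(xi), (v), (iii), (ii), (i)}; (xi) is listed later → (xi).
Now (v), (iii), (ii) and (i) have their prerequisites met. (v) is listed later, so (v) next.
Ready: (iii), (ii) and (i). (iii) is listed later → (iii).
(ii) and (i) are both available; (ii) is listed later → (ii).
Next only (i) has its prerequisites met → (i).

(x), (viii), (iv), (ix), (vii), (vi), (xi), (v), (iii), (ii), (i)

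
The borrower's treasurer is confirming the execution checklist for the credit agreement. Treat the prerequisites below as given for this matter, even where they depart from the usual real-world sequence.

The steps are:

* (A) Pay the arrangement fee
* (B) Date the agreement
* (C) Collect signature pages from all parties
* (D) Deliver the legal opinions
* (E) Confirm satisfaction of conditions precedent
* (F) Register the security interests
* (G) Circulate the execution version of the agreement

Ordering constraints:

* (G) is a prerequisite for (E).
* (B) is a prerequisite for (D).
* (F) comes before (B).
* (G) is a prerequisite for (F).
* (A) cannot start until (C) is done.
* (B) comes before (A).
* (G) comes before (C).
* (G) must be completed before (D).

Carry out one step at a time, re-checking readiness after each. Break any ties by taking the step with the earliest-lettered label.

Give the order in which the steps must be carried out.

(G), (C), (E), (F), (B), (A), (D)

(G) has no prerequisites → (G) first.
Ready: (C), (E) and (F). (C) has the earlier label → (C).
Ready: (E) and (F). (E) has the earlier label → (E).
(F) needed (G), now all done → (F).
(B) needed (F), now all done → (B).
(A) and (D) are both available; (A) has the earlier label → (A).
(D) needed (B) and (G), now all done → (D).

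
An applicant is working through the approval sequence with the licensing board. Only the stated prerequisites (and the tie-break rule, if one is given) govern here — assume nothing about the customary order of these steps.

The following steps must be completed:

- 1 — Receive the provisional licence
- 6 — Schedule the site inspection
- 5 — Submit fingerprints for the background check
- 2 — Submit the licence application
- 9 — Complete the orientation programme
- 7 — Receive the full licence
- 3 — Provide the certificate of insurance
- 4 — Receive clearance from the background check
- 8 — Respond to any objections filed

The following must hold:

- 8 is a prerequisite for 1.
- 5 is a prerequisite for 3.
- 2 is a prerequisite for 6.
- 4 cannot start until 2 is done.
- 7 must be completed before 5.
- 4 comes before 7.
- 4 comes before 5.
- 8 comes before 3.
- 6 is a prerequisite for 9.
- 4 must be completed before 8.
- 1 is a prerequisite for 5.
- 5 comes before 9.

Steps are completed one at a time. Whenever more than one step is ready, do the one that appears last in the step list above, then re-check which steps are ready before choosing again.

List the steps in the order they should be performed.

Only 2 has no prerequisites, so it is first.
Now 4 and 6 have their prerequisites met. 4 is listed later, so 4 next.
Ready: 8, 7 and 6. 8 is listed later → 8.
7, 6 and 1 are all available; 7 is listed later → 7.
Ready: 6 and 1. 6 is listed later → 6.
That leaves 1 as the only ready step → 1.
5 is the only step now ready → 5.
3 and 9 are both available; 3 is listed later → 3.
9 is the only step now ready → 9.

2, 4, 8, 7, 6, 1, 5, 3, 9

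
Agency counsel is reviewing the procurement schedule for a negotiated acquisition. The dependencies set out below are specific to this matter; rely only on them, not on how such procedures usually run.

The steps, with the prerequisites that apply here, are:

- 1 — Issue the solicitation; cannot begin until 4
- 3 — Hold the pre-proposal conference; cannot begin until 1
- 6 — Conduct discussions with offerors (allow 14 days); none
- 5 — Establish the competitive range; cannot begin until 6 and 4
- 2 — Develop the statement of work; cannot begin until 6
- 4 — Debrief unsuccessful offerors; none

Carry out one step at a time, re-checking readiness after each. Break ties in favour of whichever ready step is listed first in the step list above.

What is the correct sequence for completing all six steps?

Nothing is required for 6 and 4. 6 is listed earlier → 6 first.
2 now also ready, so the ready set is {2, 4}; 2 is listed earlier → 2.
4 is the only step now ready → 4.
Ready: 1 and 5. 1 is listed earlier → 1.
3 now also ready, so the ready set is {3, 5}; 3 is listed earlier → 3.
That leaves 5 as the only ready step → 5.

6 → 2 → 4 → 1 → 3 → 5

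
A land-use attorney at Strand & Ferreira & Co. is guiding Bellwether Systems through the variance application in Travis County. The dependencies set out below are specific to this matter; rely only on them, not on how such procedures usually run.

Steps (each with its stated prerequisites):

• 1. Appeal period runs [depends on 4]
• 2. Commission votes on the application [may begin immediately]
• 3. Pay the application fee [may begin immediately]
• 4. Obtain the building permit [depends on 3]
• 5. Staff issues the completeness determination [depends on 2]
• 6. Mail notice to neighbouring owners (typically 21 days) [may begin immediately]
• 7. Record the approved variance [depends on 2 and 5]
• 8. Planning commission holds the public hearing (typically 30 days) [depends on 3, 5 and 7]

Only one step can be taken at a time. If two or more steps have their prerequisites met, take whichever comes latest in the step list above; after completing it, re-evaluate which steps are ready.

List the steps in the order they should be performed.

6, 3 and 2 have no prerequisites; 6 is listed later, so 6 is first.
Now 3 and 2 have their prerequisites met. 3 is listed later, so 3 next.
4 now also ready, so the ready set is {4, 2}; 4 is listed later → 4.
Ready: 2 and 1. 2 is listed later → 2.
5 now also ready, so the ready set is {5, 1}; 5 is listed later → 5.
7 now also ready, so the ready set is {7, 1}; 7 is listed later → 7.
8 now also ready, so the ready set is {8, 1}; 8 is listed later → 8.
1 is the only step now ready → 1.

6 → 3 → 4 → 2 → 5 → 7 → 8 → 1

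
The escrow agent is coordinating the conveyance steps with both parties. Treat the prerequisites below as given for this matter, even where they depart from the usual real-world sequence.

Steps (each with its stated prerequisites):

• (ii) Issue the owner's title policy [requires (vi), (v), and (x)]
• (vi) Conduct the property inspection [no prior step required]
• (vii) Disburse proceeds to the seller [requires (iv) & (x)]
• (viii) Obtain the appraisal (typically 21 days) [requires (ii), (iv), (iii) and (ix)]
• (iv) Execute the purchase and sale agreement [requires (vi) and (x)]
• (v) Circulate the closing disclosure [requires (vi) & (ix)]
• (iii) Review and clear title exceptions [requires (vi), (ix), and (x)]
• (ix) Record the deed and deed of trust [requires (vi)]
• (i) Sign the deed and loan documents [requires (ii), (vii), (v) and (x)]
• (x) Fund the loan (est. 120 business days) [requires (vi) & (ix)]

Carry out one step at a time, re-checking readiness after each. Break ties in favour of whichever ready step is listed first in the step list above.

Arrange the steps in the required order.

(vi) is the only step with nothing outstanding, so it goes first.
(ix) is the only step now ready → (ix).
Ready: (v) and (x). (v) is listed earlier → (v).
(x) needed (vi) and (ix), now all done → (x).
(ii), (iv) and (iii) are all available; (ii) is listed earlier → (ii).
Now (iv) and (iii) have their prerequisites met. (iv) is listed earlier, so (iv) next.
(vii) now also ready, so the ready set is {(vii), (iii)}; (vii) is listed earlier → (vii).
(i) now also ready, so the ready set is {(iii), (i)}; (iii) is listed earlier → (iii).
(viii) and (i) are both available; (viii) is listed earlier → (viii).
(i) needed (ii), (vii), (v) and (x), now all done → (i).

(vi) (ix) (v) (x) (ii) (iv) (vii) (iii) (viii) (i)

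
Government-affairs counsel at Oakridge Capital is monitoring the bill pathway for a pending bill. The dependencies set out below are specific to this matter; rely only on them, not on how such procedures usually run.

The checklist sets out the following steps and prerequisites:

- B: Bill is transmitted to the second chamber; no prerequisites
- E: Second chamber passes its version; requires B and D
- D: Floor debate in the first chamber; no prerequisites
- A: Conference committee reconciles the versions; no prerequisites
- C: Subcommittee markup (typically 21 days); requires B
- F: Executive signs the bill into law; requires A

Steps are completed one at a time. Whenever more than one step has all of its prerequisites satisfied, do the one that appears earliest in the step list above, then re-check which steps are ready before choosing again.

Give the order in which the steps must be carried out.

B, D, E, A, C, F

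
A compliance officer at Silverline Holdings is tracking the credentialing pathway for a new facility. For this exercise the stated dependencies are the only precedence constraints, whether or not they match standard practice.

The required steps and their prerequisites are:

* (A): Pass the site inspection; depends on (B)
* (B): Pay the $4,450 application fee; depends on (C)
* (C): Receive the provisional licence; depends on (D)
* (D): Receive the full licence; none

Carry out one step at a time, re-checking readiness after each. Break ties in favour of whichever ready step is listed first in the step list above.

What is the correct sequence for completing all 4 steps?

(D), (C), (B), (A)

(D) is the only step with nothing outstanding, so it goes first.
Next only (C) has its prerequisites met → (C).
(B) needed (C), now all done → (B).
(A) needed (B), now all done → (A).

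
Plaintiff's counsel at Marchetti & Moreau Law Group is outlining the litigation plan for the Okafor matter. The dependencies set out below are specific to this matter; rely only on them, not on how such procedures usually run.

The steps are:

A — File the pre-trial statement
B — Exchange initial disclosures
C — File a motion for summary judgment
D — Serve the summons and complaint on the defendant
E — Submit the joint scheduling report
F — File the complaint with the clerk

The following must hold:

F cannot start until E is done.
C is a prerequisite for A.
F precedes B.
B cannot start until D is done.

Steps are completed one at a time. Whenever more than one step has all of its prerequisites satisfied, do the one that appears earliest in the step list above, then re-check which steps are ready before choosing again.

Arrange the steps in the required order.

C, D and E have no prerequisites; C is listed earlier, so C is first.
Now A, D and E have their prerequisites met. A is listed earlier, so A next.
Ready: D and E. D is listed earlier → D.
That leaves E as the only ready step → E.
F needed E, now all done → F.
B is the only step now ready → B.

C A D E F B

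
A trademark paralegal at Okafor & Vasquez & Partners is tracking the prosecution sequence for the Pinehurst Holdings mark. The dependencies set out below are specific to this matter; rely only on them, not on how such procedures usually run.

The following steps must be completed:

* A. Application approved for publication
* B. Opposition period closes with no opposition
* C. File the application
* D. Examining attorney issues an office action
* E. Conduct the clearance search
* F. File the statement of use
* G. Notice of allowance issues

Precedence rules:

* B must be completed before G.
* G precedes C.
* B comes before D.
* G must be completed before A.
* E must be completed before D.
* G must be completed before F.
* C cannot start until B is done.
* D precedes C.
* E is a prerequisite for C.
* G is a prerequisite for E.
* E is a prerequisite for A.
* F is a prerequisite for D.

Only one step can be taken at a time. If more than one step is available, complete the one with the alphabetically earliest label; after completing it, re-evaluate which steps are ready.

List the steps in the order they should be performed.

B has no prerequisites → B first.
G is the only step now ready → G.
E and F are both available; E has the earlier label → E.
A now also ready, so the ready set is {A, F}; A has the earlier label → A.
F is the only step now ready → F.
D needed B, E and F, now all done → D.
Next only C has its prerequisites met → C.

B, G, E, A, F, D, C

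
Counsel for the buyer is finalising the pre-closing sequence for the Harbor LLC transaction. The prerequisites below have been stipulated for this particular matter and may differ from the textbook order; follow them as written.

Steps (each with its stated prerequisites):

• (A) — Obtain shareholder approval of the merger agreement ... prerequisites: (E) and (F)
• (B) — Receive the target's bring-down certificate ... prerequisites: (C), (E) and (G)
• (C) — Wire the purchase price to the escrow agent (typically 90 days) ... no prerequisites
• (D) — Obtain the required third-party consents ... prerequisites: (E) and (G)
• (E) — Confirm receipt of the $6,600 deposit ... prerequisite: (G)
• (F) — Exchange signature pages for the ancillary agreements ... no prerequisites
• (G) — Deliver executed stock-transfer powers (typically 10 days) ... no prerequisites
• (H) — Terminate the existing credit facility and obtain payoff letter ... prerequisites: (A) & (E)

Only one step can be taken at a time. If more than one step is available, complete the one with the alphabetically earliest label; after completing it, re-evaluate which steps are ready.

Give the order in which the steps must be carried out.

(C), (F) and (G) have no prerequisites; (C) has the earlier label, so (C) is first.
Ready: (F) and (G). (F) has the earlier label → (F).
(G) is the only step now ready → (G).
That leaves (E) as the only ready step → (E).
Now (A), (B) and (D) have their prerequisites met. (A) has the earlier label, so (A) next.
(H) now also ready, so the ready set is {(B), (D), (H)}; (B) has the earlier label → (B).
Now (D) and (H) have their prerequisites met. (D) has the earlier label, so (D) next.
That leaves (H) as the only ready step → (H).

(C) → (F) → (G) → (E) → (A) → (B) → (D) → (H)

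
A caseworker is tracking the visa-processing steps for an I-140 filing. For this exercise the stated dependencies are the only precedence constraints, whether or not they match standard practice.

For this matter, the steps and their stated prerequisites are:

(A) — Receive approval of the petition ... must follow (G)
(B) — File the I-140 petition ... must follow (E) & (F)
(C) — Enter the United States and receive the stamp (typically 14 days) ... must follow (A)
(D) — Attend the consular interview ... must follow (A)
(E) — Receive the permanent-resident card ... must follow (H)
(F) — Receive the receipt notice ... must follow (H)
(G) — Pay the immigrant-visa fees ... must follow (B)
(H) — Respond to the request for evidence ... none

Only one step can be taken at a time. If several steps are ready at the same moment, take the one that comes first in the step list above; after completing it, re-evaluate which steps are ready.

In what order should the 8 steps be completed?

(H) → (E) → (F) → (B) → (G) → (A) → (C) → (D)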